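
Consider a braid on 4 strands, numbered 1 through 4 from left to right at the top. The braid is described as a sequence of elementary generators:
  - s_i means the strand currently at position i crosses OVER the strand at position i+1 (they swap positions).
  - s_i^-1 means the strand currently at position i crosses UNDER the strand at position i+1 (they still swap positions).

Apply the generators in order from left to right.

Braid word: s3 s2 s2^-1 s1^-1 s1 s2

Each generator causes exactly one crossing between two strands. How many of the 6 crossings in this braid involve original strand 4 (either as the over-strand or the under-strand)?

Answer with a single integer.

Answer: 4

Derivation:
Gen 1: crossing 3x4. Involves strand 4? yes. Count so far: 1
Gen 2: crossing 2x4. Involves strand 4? yes. Count so far: 2
Gen 3: crossing 4x2. Involves strand 4? yes. Count so far: 3
Gen 4: crossing 1x2. Involves strand 4? no. Count so far: 3
Gen 5: crossing 2x1. Involves strand 4? no. Count so far: 3
Gen 6: crossing 2x4. Involves strand 4? yes. Count so far: 4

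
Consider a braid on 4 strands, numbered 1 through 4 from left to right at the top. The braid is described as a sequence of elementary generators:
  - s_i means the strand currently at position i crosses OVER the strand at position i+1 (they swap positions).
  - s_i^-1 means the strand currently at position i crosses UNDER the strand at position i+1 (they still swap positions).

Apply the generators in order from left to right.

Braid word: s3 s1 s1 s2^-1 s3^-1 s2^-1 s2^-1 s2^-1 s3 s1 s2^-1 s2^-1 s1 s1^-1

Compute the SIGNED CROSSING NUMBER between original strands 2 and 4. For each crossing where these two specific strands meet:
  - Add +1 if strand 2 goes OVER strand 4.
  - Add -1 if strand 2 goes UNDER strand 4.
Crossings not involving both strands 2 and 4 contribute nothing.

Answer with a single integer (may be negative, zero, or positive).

Answer: -2

Derivation:
Gen 1: crossing 3x4. Both 2&4? no. Sum: 0
Gen 2: crossing 1x2. Both 2&4? no. Sum: 0
Gen 3: crossing 2x1. Both 2&4? no. Sum: 0
Gen 4: 2 under 4. Both 2&4? yes. Contrib: -1. Sum: -1
Gen 5: crossing 2x3. Both 2&4? no. Sum: -1
Gen 6: crossing 4x3. Both 2&4? no. Sum: -1
Gen 7: crossing 3x4. Both 2&4? no. Sum: -1
Gen 8: crossing 4x3. Both 2&4? no. Sum: -1
Gen 9: 4 over 2. Both 2&4? yes. Contrib: -1. Sum: -2
Gen 10: crossing 1x3. Both 2&4? no. Sum: -2
Gen 11: crossing 1x2. Both 2&4? no. Sum: -2
Gen 12: crossing 2x1. Both 2&4? no. Sum: -2
Gen 13: crossing 3x1. Both 2&4? no. Sum: -2
Gen 14: crossing 1x3. Both 2&4? no. Sum: -2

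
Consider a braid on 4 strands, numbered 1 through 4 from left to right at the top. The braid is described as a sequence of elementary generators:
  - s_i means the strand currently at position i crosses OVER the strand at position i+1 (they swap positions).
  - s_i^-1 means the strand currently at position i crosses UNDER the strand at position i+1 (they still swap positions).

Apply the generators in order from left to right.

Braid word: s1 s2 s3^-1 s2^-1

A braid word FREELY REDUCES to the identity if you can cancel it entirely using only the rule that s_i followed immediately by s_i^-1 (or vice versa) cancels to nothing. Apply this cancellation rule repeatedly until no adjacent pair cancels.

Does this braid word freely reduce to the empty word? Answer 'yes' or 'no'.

Answer: no

Derivation:
Gen 1 (s1): push. Stack: [s1]
Gen 2 (s2): push. Stack: [s1 s2]
Gen 3 (s3^-1): push. Stack: [s1 s2 s3^-1]
Gen 4 (s2^-1): push. Stack: [s1 s2 s3^-1 s2^-1]
Reduced word: s1 s2 s3^-1 s2^-1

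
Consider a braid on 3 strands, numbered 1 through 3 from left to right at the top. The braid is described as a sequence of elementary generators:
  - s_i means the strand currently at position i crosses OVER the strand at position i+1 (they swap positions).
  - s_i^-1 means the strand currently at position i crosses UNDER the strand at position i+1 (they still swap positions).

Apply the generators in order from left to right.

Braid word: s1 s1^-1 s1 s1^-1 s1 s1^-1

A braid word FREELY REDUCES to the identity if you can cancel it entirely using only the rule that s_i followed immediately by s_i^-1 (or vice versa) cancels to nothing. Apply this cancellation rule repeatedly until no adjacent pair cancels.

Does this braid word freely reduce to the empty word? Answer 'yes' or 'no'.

Answer: yes

Derivation:
Gen 1 (s1): push. Stack: [s1]
Gen 2 (s1^-1): cancels prior s1. Stack: []
Gen 3 (s1): push. Stack: [s1]
Gen 4 (s1^-1): cancels prior s1. Stack: []
Gen 5 (s1): push. Stack: [s1]
Gen 6 (s1^-1): cancels prior s1. Stack: []
Reduced word: (empty)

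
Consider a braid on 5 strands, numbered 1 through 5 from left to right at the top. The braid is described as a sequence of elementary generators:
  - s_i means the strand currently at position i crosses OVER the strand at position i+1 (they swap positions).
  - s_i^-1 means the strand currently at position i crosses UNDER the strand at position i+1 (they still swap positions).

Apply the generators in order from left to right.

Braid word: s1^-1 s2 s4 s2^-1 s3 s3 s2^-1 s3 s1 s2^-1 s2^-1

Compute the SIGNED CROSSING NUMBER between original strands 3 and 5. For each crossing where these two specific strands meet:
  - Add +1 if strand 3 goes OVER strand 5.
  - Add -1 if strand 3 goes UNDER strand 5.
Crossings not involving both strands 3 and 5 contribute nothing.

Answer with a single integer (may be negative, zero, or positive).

Answer: 0

Derivation:
Gen 1: crossing 1x2. Both 3&5? no. Sum: 0
Gen 2: crossing 1x3. Both 3&5? no. Sum: 0
Gen 3: crossing 4x5. Both 3&5? no. Sum: 0
Gen 4: crossing 3x1. Both 3&5? no. Sum: 0
Gen 5: 3 over 5. Both 3&5? yes. Contrib: +1. Sum: 1
Gen 6: 5 over 3. Both 3&5? yes. Contrib: -1. Sum: 0
Gen 7: crossing 1x3. Both 3&5? no. Sum: 0
Gen 8: crossing 1x5. Both 3&5? no. Sum: 0
Gen 9: crossing 2x3. Both 3&5? no. Sum: 0
Gen 10: crossing 2x5. Both 3&5? no. Sum: 0
Gen 11: crossing 5x2. Both 3&5? no. Sum: 0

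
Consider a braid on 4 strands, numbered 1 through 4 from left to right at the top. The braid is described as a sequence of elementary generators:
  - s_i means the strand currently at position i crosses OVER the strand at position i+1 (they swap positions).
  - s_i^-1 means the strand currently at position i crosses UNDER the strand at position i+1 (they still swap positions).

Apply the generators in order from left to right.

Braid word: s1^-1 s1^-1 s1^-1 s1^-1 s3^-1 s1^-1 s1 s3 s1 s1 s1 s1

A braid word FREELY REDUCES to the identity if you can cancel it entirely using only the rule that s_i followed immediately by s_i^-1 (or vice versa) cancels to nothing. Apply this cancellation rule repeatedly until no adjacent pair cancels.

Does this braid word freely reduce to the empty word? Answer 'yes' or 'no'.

Answer: yes

Derivation:
Gen 1 (s1^-1): push. Stack: [s1^-1]
Gen 2 (s1^-1): push. Stack: [s1^-1 s1^-1]
Gen 3 (s1^-1): push. Stack: [s1^-1 s1^-1 s1^-1]
Gen 4 (s1^-1): push. Stack: [s1^-1 s1^-1 s1^-1 s1^-1]
Gen 5 (s3^-1): push. Stack: [s1^-1 s1^-1 s1^-1 s1^-1 s3^-1]
Gen 6 (s1^-1): push. Stack: [s1^-1 s1^-1 s1^-1 s1^-1 s3^-1 s1^-1]
Gen 7 (s1): cancels prior s1^-1. Stack: [s1^-1 s1^-1 s1^-1 s1^-1 s3^-1]
Gen 8 (s3): cancels prior s3^-1. Stack: [s1^-1 s1^-1 s1^-1 s1^-1]
Gen 9 (s1): cancels prior s1^-1. Stack: [s1^-1 s1^-1 s1^-1]
Gen 10 (s1): cancels prior s1^-1. Stack: [s1^-1 s1^-1]
Gen 11 (s1): cancels prior s1^-1. Stack: [s1^-1]
Gen 12 (s1): cancels prior s1^-1. Stack: []
Reduced word: (empty)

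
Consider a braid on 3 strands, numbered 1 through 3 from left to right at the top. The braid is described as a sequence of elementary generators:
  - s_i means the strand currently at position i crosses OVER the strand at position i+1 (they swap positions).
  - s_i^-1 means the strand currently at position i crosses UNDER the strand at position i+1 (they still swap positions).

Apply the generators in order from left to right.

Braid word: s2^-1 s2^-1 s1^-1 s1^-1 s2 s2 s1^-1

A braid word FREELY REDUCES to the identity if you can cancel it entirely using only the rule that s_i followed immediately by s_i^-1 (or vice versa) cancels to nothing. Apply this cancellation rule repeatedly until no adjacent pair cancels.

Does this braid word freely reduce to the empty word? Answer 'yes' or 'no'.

Gen 1 (s2^-1): push. Stack: [s2^-1]
Gen 2 (s2^-1): push. Stack: [s2^-1 s2^-1]
Gen 3 (s1^-1): push. Stack: [s2^-1 s2^-1 s1^-1]
Gen 4 (s1^-1): push. Stack: [s2^-1 s2^-1 s1^-1 s1^-1]
Gen 5 (s2): push. Stack: [s2^-1 s2^-1 s1^-1 s1^-1 s2]
Gen 6 (s2): push. Stack: [s2^-1 s2^-1 s1^-1 s1^-1 s2 s2]
Gen 7 (s1^-1): push. Stack: [s2^-1 s2^-1 s1^-1 s1^-1 s2 s2 s1^-1]
Reduced word: s2^-1 s2^-1 s1^-1 s1^-1 s2 s2 s1^-1

Answer: no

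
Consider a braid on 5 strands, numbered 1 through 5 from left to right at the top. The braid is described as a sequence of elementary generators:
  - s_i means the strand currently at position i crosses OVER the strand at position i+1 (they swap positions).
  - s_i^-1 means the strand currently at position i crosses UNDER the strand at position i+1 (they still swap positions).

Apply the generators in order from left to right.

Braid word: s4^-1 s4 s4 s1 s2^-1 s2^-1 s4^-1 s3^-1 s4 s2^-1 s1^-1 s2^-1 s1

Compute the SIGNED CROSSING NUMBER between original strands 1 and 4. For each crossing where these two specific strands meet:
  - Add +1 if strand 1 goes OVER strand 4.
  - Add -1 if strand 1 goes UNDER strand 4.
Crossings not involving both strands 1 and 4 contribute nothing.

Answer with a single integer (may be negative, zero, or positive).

Gen 1: crossing 4x5. Both 1&4? no. Sum: 0
Gen 2: crossing 5x4. Both 1&4? no. Sum: 0
Gen 3: crossing 4x5. Both 1&4? no. Sum: 0
Gen 4: crossing 1x2. Both 1&4? no. Sum: 0
Gen 5: crossing 1x3. Both 1&4? no. Sum: 0
Gen 6: crossing 3x1. Both 1&4? no. Sum: 0
Gen 7: crossing 5x4. Both 1&4? no. Sum: 0
Gen 8: crossing 3x4. Both 1&4? no. Sum: 0
Gen 9: crossing 3x5. Both 1&4? no. Sum: 0
Gen 10: 1 under 4. Both 1&4? yes. Contrib: -1. Sum: -1
Gen 11: crossing 2x4. Both 1&4? no. Sum: -1
Gen 12: crossing 2x1. Both 1&4? no. Sum: -1
Gen 13: 4 over 1. Both 1&4? yes. Contrib: -1. Sum: -2

Answer: -2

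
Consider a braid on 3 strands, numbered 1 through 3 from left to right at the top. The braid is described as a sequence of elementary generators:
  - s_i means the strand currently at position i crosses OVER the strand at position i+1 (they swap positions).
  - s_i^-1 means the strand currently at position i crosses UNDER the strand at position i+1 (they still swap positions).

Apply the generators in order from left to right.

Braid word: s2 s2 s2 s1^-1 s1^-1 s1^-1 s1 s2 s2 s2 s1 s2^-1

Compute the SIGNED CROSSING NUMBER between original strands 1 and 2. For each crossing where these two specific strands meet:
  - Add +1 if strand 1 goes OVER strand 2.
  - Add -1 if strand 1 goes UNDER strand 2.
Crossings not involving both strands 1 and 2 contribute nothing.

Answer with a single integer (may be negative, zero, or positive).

Gen 1: crossing 2x3. Both 1&2? no. Sum: 0
Gen 2: crossing 3x2. Both 1&2? no. Sum: 0
Gen 3: crossing 2x3. Both 1&2? no. Sum: 0
Gen 4: crossing 1x3. Both 1&2? no. Sum: 0
Gen 5: crossing 3x1. Both 1&2? no. Sum: 0
Gen 6: crossing 1x3. Both 1&2? no. Sum: 0
Gen 7: crossing 3x1. Both 1&2? no. Sum: 0
Gen 8: crossing 3x2. Both 1&2? no. Sum: 0
Gen 9: crossing 2x3. Both 1&2? no. Sum: 0
Gen 10: crossing 3x2. Both 1&2? no. Sum: 0
Gen 11: 1 over 2. Both 1&2? yes. Contrib: +1. Sum: 1
Gen 12: crossing 1x3. Both 1&2? no. Sum: 1

Answer: 1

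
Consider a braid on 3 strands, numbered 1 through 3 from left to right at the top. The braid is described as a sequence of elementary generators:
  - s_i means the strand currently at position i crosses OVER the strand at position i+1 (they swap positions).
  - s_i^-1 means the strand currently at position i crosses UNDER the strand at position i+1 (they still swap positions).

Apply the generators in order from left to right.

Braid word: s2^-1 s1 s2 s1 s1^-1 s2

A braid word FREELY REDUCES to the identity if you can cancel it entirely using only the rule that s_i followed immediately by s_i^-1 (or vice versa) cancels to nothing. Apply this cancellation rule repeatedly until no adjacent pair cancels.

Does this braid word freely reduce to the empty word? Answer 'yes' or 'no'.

Answer: no

Derivation:
Gen 1 (s2^-1): push. Stack: [s2^-1]
Gen 2 (s1): push. Stack: [s2^-1 s1]
Gen 3 (s2): push. Stack: [s2^-1 s1 s2]
Gen 4 (s1): push. Stack: [s2^-1 s1 s2 s1]
Gen 5 (s1^-1): cancels prior s1. Stack: [s2^-1 s1 s2]
Gen 6 (s2): push. Stack: [s2^-1 s1 s2 s2]
Reduced word: s2^-1 s1 s2 s2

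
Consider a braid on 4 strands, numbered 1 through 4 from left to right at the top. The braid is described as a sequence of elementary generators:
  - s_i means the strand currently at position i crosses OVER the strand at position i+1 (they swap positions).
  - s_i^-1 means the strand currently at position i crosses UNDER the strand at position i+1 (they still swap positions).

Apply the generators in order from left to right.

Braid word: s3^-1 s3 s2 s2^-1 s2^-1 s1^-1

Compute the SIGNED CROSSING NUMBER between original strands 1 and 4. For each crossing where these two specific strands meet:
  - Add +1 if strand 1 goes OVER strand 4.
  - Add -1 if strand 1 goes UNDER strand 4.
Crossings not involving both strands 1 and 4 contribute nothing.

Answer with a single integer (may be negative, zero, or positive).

Answer: 0

Derivation:
Gen 1: crossing 3x4. Both 1&4? no. Sum: 0
Gen 2: crossing 4x3. Both 1&4? no. Sum: 0
Gen 3: crossing 2x3. Both 1&4? no. Sum: 0
Gen 4: crossing 3x2. Both 1&4? no. Sum: 0
Gen 5: crossing 2x3. Both 1&4? no. Sum: 0
Gen 6: crossing 1x3. Both 1&4? no. Sum: 0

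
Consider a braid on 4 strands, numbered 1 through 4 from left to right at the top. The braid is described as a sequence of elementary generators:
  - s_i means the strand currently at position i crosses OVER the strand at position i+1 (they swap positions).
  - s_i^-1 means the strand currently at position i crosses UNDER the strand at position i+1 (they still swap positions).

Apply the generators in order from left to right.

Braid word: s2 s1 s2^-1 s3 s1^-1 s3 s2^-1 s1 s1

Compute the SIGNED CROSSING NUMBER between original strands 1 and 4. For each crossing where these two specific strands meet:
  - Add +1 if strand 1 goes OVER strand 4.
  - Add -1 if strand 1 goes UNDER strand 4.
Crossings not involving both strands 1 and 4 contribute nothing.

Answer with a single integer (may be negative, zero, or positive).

Answer: 0

Derivation:
Gen 1: crossing 2x3. Both 1&4? no. Sum: 0
Gen 2: crossing 1x3. Both 1&4? no. Sum: 0
Gen 3: crossing 1x2. Both 1&4? no. Sum: 0
Gen 4: 1 over 4. Both 1&4? yes. Contrib: +1. Sum: 1
Gen 5: crossing 3x2. Both 1&4? no. Sum: 1
Gen 6: 4 over 1. Both 1&4? yes. Contrib: -1. Sum: 0
Gen 7: crossing 3x1. Both 1&4? no. Sum: 0
Gen 8: crossing 2x1. Both 1&4? no. Sum: 0
Gen 9: crossing 1x2. Both 1&4? no. Sum: 0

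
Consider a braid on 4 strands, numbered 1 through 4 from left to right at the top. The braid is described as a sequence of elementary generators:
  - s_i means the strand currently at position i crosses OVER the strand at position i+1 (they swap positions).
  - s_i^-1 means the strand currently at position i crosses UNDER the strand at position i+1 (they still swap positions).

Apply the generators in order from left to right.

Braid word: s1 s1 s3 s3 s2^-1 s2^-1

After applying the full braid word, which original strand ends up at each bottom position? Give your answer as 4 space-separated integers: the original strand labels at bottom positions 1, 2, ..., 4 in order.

Answer: 1 2 3 4

Derivation:
Gen 1 (s1): strand 1 crosses over strand 2. Perm now: [2 1 3 4]
Gen 2 (s1): strand 2 crosses over strand 1. Perm now: [1 2 3 4]
Gen 3 (s3): strand 3 crosses over strand 4. Perm now: [1 2 4 3]
Gen 4 (s3): strand 4 crosses over strand 3. Perm now: [1 2 3 4]
Gen 5 (s2^-1): strand 2 crosses under strand 3. Perm now: [1 3 2 4]
Gen 6 (s2^-1): strand 3 crosses under strand 2. Perm now: [1 2 3 4]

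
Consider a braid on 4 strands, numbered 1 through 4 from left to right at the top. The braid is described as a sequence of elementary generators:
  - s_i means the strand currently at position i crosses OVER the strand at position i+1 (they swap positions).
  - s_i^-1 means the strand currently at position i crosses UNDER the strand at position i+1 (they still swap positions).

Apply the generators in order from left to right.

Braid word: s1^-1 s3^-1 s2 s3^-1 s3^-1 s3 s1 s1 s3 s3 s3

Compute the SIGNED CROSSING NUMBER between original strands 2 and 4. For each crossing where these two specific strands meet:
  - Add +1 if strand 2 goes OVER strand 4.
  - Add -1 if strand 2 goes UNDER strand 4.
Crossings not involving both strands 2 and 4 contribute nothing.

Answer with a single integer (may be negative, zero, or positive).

Answer: 0

Derivation:
Gen 1: crossing 1x2. Both 2&4? no. Sum: 0
Gen 2: crossing 3x4. Both 2&4? no. Sum: 0
Gen 3: crossing 1x4. Both 2&4? no. Sum: 0
Gen 4: crossing 1x3. Both 2&4? no. Sum: 0
Gen 5: crossing 3x1. Both 2&4? no. Sum: 0
Gen 6: crossing 1x3. Both 2&4? no. Sum: 0
Gen 7: 2 over 4. Both 2&4? yes. Contrib: +1. Sum: 1
Gen 8: 4 over 2. Both 2&4? yes. Contrib: -1. Sum: 0
Gen 9: crossing 3x1. Both 2&4? no. Sum: 0
Gen 10: crossing 1x3. Both 2&4? no. Sum: 0
Gen 11: crossing 3x1. Both 2&4? no. Sum: 0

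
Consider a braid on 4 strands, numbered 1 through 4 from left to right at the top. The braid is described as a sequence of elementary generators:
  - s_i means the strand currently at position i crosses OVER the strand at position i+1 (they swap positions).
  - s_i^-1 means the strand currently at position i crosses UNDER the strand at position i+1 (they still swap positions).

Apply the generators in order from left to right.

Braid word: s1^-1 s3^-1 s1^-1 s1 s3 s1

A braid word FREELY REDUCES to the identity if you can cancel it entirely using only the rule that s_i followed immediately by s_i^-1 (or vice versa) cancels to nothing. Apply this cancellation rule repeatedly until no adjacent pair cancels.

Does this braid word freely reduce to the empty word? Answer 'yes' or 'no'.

Gen 1 (s1^-1): push. Stack: [s1^-1]
Gen 2 (s3^-1): push. Stack: [s1^-1 s3^-1]
Gen 3 (s1^-1): push. Stack: [s1^-1 s3^-1 s1^-1]
Gen 4 (s1): cancels prior s1^-1. Stack: [s1^-1 s3^-1]
Gen 5 (s3): cancels prior s3^-1. Stack: [s1^-1]
Gen 6 (s1): cancels prior s1^-1. Stack: []
Reduced word: (empty)

Answer: yes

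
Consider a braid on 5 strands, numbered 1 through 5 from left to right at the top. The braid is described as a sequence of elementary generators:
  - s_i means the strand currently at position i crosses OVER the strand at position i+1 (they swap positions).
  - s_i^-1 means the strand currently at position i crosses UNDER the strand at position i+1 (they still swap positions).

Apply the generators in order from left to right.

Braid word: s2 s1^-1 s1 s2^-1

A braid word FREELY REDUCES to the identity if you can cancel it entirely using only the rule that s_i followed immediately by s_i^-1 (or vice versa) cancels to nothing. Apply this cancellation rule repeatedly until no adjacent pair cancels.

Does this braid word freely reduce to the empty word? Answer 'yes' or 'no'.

Answer: yes

Derivation:
Gen 1 (s2): push. Stack: [s2]
Gen 2 (s1^-1): push. Stack: [s2 s1^-1]
Gen 3 (s1): cancels prior s1^-1. Stack: [s2]
Gen 4 (s2^-1): cancels prior s2. Stack: []
Reduced word: (empty)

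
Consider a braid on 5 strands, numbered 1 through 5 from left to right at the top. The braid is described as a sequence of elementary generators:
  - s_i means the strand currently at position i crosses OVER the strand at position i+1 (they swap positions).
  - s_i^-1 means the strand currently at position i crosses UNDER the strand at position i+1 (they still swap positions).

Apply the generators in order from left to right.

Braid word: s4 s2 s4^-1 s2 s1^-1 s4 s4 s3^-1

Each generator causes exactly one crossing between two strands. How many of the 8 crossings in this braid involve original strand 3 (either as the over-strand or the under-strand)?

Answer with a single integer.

Gen 1: crossing 4x5. Involves strand 3? no. Count so far: 0
Gen 2: crossing 2x3. Involves strand 3? yes. Count so far: 1
Gen 3: crossing 5x4. Involves strand 3? no. Count so far: 1
Gen 4: crossing 3x2. Involves strand 3? yes. Count so far: 2
Gen 5: crossing 1x2. Involves strand 3? no. Count so far: 2
Gen 6: crossing 4x5. Involves strand 3? no. Count so far: 2
Gen 7: crossing 5x4. Involves strand 3? no. Count so far: 2
Gen 8: crossing 3x4. Involves strand 3? yes. Count so far: 3

Answer: 3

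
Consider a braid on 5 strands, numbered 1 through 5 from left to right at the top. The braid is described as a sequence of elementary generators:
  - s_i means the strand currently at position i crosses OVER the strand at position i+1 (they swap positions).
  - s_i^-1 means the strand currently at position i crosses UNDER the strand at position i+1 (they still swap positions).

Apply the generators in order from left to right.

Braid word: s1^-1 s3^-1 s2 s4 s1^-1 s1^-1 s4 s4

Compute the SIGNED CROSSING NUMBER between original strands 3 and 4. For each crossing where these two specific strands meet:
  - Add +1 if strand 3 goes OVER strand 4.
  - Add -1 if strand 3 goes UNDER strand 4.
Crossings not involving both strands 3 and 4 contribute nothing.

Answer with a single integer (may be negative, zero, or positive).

Answer: -1

Derivation:
Gen 1: crossing 1x2. Both 3&4? no. Sum: 0
Gen 2: 3 under 4. Both 3&4? yes. Contrib: -1. Sum: -1
Gen 3: crossing 1x4. Both 3&4? no. Sum: -1
Gen 4: crossing 3x5. Both 3&4? no. Sum: -1
Gen 5: crossing 2x4. Both 3&4? no. Sum: -1
Gen 6: crossing 4x2. Both 3&4? no. Sum: -1
Gen 7: crossing 5x3. Both 3&4? no. Sum: -1
Gen 8: crossing 3x5. Both 3&4? no. Sum: -1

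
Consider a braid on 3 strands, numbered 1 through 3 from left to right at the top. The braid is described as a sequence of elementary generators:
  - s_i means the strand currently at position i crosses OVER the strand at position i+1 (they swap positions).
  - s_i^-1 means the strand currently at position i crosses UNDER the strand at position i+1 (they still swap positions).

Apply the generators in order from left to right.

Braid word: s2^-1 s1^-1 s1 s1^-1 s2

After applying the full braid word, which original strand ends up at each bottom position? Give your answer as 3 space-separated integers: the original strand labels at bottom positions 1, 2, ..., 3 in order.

Answer: 3 2 1

Derivation:
Gen 1 (s2^-1): strand 2 crosses under strand 3. Perm now: [1 3 2]
Gen 2 (s1^-1): strand 1 crosses under strand 3. Perm now: [3 1 2]
Gen 3 (s1): strand 3 crosses over strand 1. Perm now: [1 3 2]
Gen 4 (s1^-1): strand 1 crosses under strand 3. Perm now: [3 1 2]
Gen 5 (s2): strand 1 crosses over strand 2. Perm now: [3 2 1]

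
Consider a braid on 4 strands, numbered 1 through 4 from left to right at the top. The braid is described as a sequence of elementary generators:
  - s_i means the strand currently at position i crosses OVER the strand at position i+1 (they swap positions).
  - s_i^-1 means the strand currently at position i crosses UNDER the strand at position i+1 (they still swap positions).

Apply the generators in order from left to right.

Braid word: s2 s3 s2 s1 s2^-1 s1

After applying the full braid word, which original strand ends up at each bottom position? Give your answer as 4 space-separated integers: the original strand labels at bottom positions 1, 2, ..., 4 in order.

Gen 1 (s2): strand 2 crosses over strand 3. Perm now: [1 3 2 4]
Gen 2 (s3): strand 2 crosses over strand 4. Perm now: [1 3 4 2]
Gen 3 (s2): strand 3 crosses over strand 4. Perm now: [1 4 3 2]
Gen 4 (s1): strand 1 crosses over strand 4. Perm now: [4 1 3 2]
Gen 5 (s2^-1): strand 1 crosses under strand 3. Perm now: [4 3 1 2]
Gen 6 (s1): strand 4 crosses over strand 3. Perm now: [3 4 1 2]

Answer: 3 4 1 2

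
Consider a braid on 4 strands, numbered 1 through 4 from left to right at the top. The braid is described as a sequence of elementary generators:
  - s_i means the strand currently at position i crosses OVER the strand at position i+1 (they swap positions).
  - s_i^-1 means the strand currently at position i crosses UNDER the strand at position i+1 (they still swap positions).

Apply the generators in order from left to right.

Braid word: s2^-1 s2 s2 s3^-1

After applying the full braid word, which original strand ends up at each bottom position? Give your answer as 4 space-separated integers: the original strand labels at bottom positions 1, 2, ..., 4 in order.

Gen 1 (s2^-1): strand 2 crosses under strand 3. Perm now: [1 3 2 4]
Gen 2 (s2): strand 3 crosses over strand 2. Perm now: [1 2 3 4]
Gen 3 (s2): strand 2 crosses over strand 3. Perm now: [1 3 2 4]
Gen 4 (s3^-1): strand 2 crosses under strand 4. Perm now: [1 3 4 2]

Answer: 1 3 4 2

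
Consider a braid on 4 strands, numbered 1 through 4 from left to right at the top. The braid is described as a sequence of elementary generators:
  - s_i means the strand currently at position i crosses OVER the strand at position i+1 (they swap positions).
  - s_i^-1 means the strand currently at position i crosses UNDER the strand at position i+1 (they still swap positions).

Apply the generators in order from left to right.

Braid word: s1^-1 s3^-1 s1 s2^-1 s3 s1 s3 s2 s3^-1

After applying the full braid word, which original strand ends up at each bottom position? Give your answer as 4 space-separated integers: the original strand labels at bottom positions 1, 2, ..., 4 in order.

Answer: 4 2 3 1

Derivation:
Gen 1 (s1^-1): strand 1 crosses under strand 2. Perm now: [2 1 3 4]
Gen 2 (s3^-1): strand 3 crosses under strand 4. Perm now: [2 1 4 3]
Gen 3 (s1): strand 2 crosses over strand 1. Perm now: [1 2 4 3]
Gen 4 (s2^-1): strand 2 crosses under strand 4. Perm now: [1 4 2 3]
Gen 5 (s3): strand 2 crosses over strand 3. Perm now: [1 4 3 2]
Gen 6 (s1): strand 1 crosses over strand 4. Perm now: [4 1 3 2]
Gen 7 (s3): strand 3 crosses over strand 2. Perm now: [4 1 2 3]
Gen 8 (s2): strand 1 crosses over strand 2. Perm now: [4 2 1 3]
Gen 9 (s3^-1): strand 1 crosses under strand 3. Perm now: [4 2 3 1]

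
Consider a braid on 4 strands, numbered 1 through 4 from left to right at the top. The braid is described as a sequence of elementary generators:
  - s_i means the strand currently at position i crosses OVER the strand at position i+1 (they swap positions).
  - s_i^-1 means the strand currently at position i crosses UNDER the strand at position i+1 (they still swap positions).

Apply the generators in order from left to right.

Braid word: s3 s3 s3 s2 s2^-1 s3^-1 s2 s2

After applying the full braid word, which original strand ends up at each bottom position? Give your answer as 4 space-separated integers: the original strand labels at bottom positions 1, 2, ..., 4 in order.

Answer: 1 2 3 4

Derivation:
Gen 1 (s3): strand 3 crosses over strand 4. Perm now: [1 2 4 3]
Gen 2 (s3): strand 4 crosses over strand 3. Perm now: [1 2 3 4]
Gen 3 (s3): strand 3 crosses over strand 4. Perm now: [1 2 4 3]
Gen 4 (s2): strand 2 crosses over strand 4. Perm now: [1 4 2 3]
Gen 5 (s2^-1): strand 4 crosses under strand 2. Perm now: [1 2 4 3]
Gen 6 (s3^-1): strand 4 crosses under strand 3. Perm now: [1 2 3 4]
Gen 7 (s2): strand 2 crosses over strand 3. Perm now: [1 3 2 4]
Gen 8 (s2): strand 3 crosses over strand 2. Perm now: [1 2 3 4]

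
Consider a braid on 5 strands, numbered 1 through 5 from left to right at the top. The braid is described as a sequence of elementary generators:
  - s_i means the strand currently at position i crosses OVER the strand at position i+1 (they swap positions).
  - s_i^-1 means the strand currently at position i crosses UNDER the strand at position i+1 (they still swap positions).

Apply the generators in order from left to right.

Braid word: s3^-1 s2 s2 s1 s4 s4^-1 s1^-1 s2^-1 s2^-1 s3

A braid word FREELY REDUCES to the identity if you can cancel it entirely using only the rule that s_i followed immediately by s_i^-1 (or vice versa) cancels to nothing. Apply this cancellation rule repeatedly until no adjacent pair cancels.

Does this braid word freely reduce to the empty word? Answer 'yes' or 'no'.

Answer: yes

Derivation:
Gen 1 (s3^-1): push. Stack: [s3^-1]
Gen 2 (s2): push. Stack: [s3^-1 s2]
Gen 3 (s2): push. Stack: [s3^-1 s2 s2]
Gen 4 (s1): push. Stack: [s3^-1 s2 s2 s1]
Gen 5 (s4): push. Stack: [s3^-1 s2 s2 s1 s4]
Gen 6 (s4^-1): cancels prior s4. Stack: [s3^-1 s2 s2 s1]
Gen 7 (s1^-1): cancels prior s1. Stack: [s3^-1 s2 s2]
Gen 8 (s2^-1): cancels prior s2. Stack: [s3^-1 s2]
Gen 9 (s2^-1): cancels prior s2. Stack: [s3^-1]
Gen 10 (s3): cancels prior s3^-1. Stack: []
Reduced word: (empty)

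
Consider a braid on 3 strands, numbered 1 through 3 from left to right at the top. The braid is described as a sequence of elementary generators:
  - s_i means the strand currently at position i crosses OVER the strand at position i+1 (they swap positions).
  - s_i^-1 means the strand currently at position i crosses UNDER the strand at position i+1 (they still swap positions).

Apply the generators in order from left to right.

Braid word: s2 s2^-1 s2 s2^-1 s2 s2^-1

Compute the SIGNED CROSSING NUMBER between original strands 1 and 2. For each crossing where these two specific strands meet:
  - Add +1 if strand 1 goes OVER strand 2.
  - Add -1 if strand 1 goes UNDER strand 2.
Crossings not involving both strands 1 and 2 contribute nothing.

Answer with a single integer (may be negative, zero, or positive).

Gen 1: crossing 2x3. Both 1&2? no. Sum: 0
Gen 2: crossing 3x2. Both 1&2? no. Sum: 0
Gen 3: crossing 2x3. Both 1&2? no. Sum: 0
Gen 4: crossing 3x2. Both 1&2? no. Sum: 0
Gen 5: crossing 2x3. Both 1&2? no. Sum: 0
Gen 6: crossing 3x2. Both 1&2? no. Sum: 0

Answer: 0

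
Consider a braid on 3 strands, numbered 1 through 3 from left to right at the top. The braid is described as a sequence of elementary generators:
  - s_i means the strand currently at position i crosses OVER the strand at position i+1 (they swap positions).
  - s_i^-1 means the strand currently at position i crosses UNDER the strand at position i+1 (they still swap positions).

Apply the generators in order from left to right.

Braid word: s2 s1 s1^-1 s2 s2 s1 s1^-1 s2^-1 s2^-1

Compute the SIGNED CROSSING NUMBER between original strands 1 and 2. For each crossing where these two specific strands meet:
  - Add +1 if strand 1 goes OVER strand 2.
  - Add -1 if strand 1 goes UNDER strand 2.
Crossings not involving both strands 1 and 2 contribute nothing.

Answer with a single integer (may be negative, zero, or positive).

Answer: 0

Derivation:
Gen 1: crossing 2x3. Both 1&2? no. Sum: 0
Gen 2: crossing 1x3. Both 1&2? no. Sum: 0
Gen 3: crossing 3x1. Both 1&2? no. Sum: 0
Gen 4: crossing 3x2. Both 1&2? no. Sum: 0
Gen 5: crossing 2x3. Both 1&2? no. Sum: 0
Gen 6: crossing 1x3. Both 1&2? no. Sum: 0
Gen 7: crossing 3x1. Both 1&2? no. Sum: 0
Gen 8: crossing 3x2. Both 1&2? no. Sum: 0
Gen 9: crossing 2x3. Both 1&2? no. Sum: 0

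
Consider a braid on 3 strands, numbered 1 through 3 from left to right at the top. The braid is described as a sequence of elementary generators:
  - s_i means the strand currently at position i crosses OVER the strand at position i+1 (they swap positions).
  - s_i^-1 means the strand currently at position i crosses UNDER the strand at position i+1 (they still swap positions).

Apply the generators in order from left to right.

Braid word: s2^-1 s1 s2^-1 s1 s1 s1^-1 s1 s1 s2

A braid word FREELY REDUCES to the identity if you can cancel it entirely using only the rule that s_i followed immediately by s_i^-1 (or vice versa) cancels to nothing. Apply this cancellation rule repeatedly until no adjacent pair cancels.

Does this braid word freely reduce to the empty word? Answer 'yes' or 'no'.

Answer: no

Derivation:
Gen 1 (s2^-1): push. Stack: [s2^-1]
Gen 2 (s1): push. Stack: [s2^-1 s1]
Gen 3 (s2^-1): push. Stack: [s2^-1 s1 s2^-1]
Gen 4 (s1): push. Stack: [s2^-1 s1 s2^-1 s1]
Gen 5 (s1): push. Stack: [s2^-1 s1 s2^-1 s1 s1]
Gen 6 (s1^-1): cancels prior s1. Stack: [s2^-1 s1 s2^-1 s1]
Gen 7 (s1): push. Stack: [s2^-1 s1 s2^-1 s1 s1]
Gen 8 (s1): push. Stack: [s2^-1 s1 s2^-1 s1 s1 s1]
Gen 9 (s2): push. Stack: [s2^-1 s1 s2^-1 s1 s1 s1 s2]
Reduced word: s2^-1 s1 s2^-1 s1 s1 s1 s2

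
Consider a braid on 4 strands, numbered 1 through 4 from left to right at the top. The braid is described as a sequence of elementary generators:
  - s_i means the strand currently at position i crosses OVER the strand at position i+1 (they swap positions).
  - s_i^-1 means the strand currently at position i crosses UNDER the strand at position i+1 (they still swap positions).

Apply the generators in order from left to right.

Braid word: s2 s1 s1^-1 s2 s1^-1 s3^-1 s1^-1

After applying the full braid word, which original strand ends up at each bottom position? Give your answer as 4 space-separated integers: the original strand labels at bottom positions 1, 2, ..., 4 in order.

Gen 1 (s2): strand 2 crosses over strand 3. Perm now: [1 3 2 4]
Gen 2 (s1): strand 1 crosses over strand 3. Perm now: [3 1 2 4]
Gen 3 (s1^-1): strand 3 crosses under strand 1. Perm now: [1 3 2 4]
Gen 4 (s2): strand 3 crosses over strand 2. Perm now: [1 2 3 4]
Gen 5 (s1^-1): strand 1 crosses under strand 2. Perm now: [2 1 3 4]
Gen 6 (s3^-1): strand 3 crosses under strand 4. Perm now: [2 1 4 3]
Gen 7 (s1^-1): strand 2 crosses under strand 1. Perm now: [1 2 4 3]

Answer: 1 2 4 3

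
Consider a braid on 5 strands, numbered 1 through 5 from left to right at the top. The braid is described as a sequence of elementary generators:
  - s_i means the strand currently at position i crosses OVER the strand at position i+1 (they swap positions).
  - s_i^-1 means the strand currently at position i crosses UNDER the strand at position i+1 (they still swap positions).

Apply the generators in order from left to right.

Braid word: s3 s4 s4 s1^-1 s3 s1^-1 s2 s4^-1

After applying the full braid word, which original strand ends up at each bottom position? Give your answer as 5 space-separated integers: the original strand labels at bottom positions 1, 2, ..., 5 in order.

Answer: 1 3 2 5 4

Derivation:
Gen 1 (s3): strand 3 crosses over strand 4. Perm now: [1 2 4 3 5]
Gen 2 (s4): strand 3 crosses over strand 5. Perm now: [1 2 4 5 3]
Gen 3 (s4): strand 5 crosses over strand 3. Perm now: [1 2 4 3 5]
Gen 4 (s1^-1): strand 1 crosses under strand 2. Perm now: [2 1 4 3 5]
Gen 5 (s3): strand 4 crosses over strand 3. Perm now: [2 1 3 4 5]
Gen 6 (s1^-1): strand 2 crosses under strand 1. Perm now: [1 2 3 4 5]
Gen 7 (s2): strand 2 crosses over strand 3. Perm now: [1 3 2 4 5]
Gen 8 (s4^-1): strand 4 crosses under strand 5. Perm now: [1 3 2 5 4]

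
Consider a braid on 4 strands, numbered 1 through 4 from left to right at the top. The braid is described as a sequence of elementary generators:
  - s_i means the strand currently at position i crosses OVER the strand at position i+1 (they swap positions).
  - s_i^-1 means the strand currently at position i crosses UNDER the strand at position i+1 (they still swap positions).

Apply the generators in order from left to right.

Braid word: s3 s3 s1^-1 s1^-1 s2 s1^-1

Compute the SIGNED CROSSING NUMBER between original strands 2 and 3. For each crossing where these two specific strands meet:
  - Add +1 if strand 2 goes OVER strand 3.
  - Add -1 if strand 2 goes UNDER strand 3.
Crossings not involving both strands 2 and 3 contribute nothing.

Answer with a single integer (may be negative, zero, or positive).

Answer: 1

Derivation:
Gen 1: crossing 3x4. Both 2&3? no. Sum: 0
Gen 2: crossing 4x3. Both 2&3? no. Sum: 0
Gen 3: crossing 1x2. Both 2&3? no. Sum: 0
Gen 4: crossing 2x1. Both 2&3? no. Sum: 0
Gen 5: 2 over 3. Both 2&3? yes. Contrib: +1. Sum: 1
Gen 6: crossing 1x3. Both 2&3? no. Sum: 1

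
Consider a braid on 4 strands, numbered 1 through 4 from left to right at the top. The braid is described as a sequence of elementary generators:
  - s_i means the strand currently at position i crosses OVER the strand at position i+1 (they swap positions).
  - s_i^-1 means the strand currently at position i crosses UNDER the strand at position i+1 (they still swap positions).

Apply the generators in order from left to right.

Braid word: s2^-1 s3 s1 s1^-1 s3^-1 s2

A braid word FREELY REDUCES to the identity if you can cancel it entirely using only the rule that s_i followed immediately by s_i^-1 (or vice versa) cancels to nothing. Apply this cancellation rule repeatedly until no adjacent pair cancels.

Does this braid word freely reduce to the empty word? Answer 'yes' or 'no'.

Gen 1 (s2^-1): push. Stack: [s2^-1]
Gen 2 (s3): push. Stack: [s2^-1 s3]
Gen 3 (s1): push. Stack: [s2^-1 s3 s1]
Gen 4 (s1^-1): cancels prior s1. Stack: [s2^-1 s3]
Gen 5 (s3^-1): cancels prior s3. Stack: [s2^-1]
Gen 6 (s2): cancels prior s2^-1. Stack: []
Reduced word: (empty)

Answer: yes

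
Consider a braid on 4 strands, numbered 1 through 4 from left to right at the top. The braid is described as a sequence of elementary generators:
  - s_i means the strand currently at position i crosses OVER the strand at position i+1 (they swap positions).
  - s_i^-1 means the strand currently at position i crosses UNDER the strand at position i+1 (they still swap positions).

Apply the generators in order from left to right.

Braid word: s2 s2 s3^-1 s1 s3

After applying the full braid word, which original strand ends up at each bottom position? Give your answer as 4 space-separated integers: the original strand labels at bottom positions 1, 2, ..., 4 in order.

Gen 1 (s2): strand 2 crosses over strand 3. Perm now: [1 3 2 4]
Gen 2 (s2): strand 3 crosses over strand 2. Perm now: [1 2 3 4]
Gen 3 (s3^-1): strand 3 crosses under strand 4. Perm now: [1 2 4 3]
Gen 4 (s1): strand 1 crosses over strand 2. Perm now: [2 1 4 3]
Gen 5 (s3): strand 4 crosses over strand 3. Perm now: [2 1 3 4]

Answer: 2 1 3 4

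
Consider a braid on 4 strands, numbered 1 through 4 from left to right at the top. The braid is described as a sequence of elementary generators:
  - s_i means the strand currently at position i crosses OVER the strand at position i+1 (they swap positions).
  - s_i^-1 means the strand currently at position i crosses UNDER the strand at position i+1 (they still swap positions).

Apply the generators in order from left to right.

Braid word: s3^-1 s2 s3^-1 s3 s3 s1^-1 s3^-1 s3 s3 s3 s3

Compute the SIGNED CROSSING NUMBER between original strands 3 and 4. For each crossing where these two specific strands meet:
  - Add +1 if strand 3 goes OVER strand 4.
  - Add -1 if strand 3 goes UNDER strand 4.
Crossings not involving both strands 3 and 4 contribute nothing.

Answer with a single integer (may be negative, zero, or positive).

Gen 1: 3 under 4. Both 3&4? yes. Contrib: -1. Sum: -1
Gen 2: crossing 2x4. Both 3&4? no. Sum: -1
Gen 3: crossing 2x3. Both 3&4? no. Sum: -1
Gen 4: crossing 3x2. Both 3&4? no. Sum: -1
Gen 5: crossing 2x3. Both 3&4? no. Sum: -1
Gen 6: crossing 1x4. Both 3&4? no. Sum: -1
Gen 7: crossing 3x2. Both 3&4? no. Sum: -1
Gen 8: crossing 2x3. Both 3&4? no. Sum: -1
Gen 9: crossing 3x2. Both 3&4? no. Sum: -1
Gen 10: crossing 2x3. Both 3&4? no. Sum: -1
Gen 11: crossing 3x2. Both 3&4? no. Sum: -1

Answer: -1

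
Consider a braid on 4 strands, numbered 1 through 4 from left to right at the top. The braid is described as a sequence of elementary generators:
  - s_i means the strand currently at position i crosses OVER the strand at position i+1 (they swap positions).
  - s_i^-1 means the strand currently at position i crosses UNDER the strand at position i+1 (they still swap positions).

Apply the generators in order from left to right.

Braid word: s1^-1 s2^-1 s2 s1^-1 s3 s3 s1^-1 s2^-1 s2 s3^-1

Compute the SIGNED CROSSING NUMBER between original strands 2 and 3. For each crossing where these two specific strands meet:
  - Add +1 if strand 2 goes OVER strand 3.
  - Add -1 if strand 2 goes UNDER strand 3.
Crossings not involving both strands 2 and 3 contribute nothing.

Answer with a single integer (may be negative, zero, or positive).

Answer: 0

Derivation:
Gen 1: crossing 1x2. Both 2&3? no. Sum: 0
Gen 2: crossing 1x3. Both 2&3? no. Sum: 0
Gen 3: crossing 3x1. Both 2&3? no. Sum: 0
Gen 4: crossing 2x1. Both 2&3? no. Sum: 0
Gen 5: crossing 3x4. Both 2&3? no. Sum: 0
Gen 6: crossing 4x3. Both 2&3? no. Sum: 0
Gen 7: crossing 1x2. Both 2&3? no. Sum: 0
Gen 8: crossing 1x3. Both 2&3? no. Sum: 0
Gen 9: crossing 3x1. Both 2&3? no. Sum: 0
Gen 10: crossing 3x4. Both 2&3? no. Sum: 0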